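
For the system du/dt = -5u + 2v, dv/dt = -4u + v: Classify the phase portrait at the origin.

A = [[-5,2],[-4,1]]; det(A-λI) = λ^2 + 4λ + 3.
λ = -3, -1: both negative.

stable node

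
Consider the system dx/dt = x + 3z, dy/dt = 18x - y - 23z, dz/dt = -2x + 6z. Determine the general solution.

Coefficient matrix A = [[1, 0, 3], [18, -1, -23], [-2, 0, 6]].
det(A - λI) = 0 gives eigenvalues λ = -1, 3, 4.
For λ=-1: eigenvector (0,1,0).
For λ=3: eigenvector (3,2,2).
For λ=4: eigenvector (1,-1,1).
General solution: c_1e^(-t)(0,1,0) + c_2e^(3t)(3,2,2) + c_3e^(4t)(1,-1,1).

x(t) = 3c_2e^(3t) + c_3e^(4t), y(t) = c_1e^(-t) + 2c_2e^(3t) - c_3e^(4t), z(t) = 2c_2e^(3t) + c_3e^(4t)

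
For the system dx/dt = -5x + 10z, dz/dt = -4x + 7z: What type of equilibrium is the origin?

unstable spiral

A = [[-5,10],[-4,7]]; det(A-λI) = λ^2 - 2λ + 5.
λ = 1 ± 2i: positive real part.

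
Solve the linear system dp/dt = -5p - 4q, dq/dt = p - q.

Coefficient matrix A = [[-5, -4], [1, -1]].
Characteristic polynomial det(A - λI) = λ^2 + 6λ + 9 = 0.
Single eigenvalue λ = -3 with algebraic multiplicity 2.
Eigenvector v = (2,-1); generalized eigenvector w with (A-λI)w=v is (-3,1).
General solution: e^(-3t)[K_1·v + K_2·(t·v + w)].

p(t) = 2K_1e^(-3t) + 2K_2te^(-3t) - 3K_2e^(-3t), q(t) = -K_1e^(-3t) - K_2te^(-3t) + K_2e^(-3t)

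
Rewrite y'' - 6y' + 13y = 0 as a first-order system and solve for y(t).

y(t) = c_1e^(3t)cos(2t) + c_2e^(3t)sin(2t)

Let x_1 = y, x_2 = y'. Then x_1' = x_2 and x_2' = -13x_1 + 6x_2.
A = [[0,1],[-13,6]]; det(A-λI) = λ^2 - 6λ + 13.
Eigenvalues λ = 3 ± 2i.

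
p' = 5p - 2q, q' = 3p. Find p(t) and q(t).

p(t) = 2c_1e^(2t) + c_2e^(3t), q(t) = 3c_1e^(2t) + c_2e^(3t)

Coefficient matrix A = [[5, -2], [3, 0]].
Characteristic polynomial det(A - λI) = λ^2 - 5λ + 6 = 0.
Eigenvalues λ = 2, 3.
For λ=2: (A-λI) row 1 is [3, -2], so an eigenvector is (2, 3).
For λ=3: (A-λI) row 1 is [2, -2], so an eigenvector is (1, 1).
General solution: c_1e^(2t)(2,3) + c_2e^(3t)(1,1).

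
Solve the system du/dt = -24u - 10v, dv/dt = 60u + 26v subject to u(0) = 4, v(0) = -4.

u(t) = -4e^(6t) + 8e^(-4t), v(t) = 12e^(6t) - 16e^(-4t)

Coefficient matrix A = [[-24, -10], [60, 26]].
Characteristic polynomial det(A - λI) = λ^2 - 2λ - 24 = 0.
Eigenvalues λ = 6, -4.
For λ=6: (A-λI) row 1 is [-30, -10], so an eigenvector is (1, -3).
For λ=-4: (A-λI) row 1 is [-20, -10], so an eigenvector is (1, -2).
General solution: C_1e^(6t)(1,-3) + C_2e^(-4t)(1,-2).
Applying u(0)=4, v(0)=-4 gives C_1=-4, C_2=8.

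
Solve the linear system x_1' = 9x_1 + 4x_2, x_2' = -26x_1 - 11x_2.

x_1(t) = K_1e^(-t)sin(2t) - K_1e^(-t)cos(2t) - K_2e^(-t)sin(2t) - K_2e^(-t)cos(2t), x_2(t) = -2K_1e^(-t)sin(2t) + 3K_1e^(-t)cos(2t) + 3K_2e^(-t)sin(2t) + 2K_2e^(-t)cos(2t)

Coefficient matrix A = [[9, 4], [-26, -11]].
Characteristic polynomial det(A - λI) = λ^2 + 2λ + 5 = 0.
Eigenvalues λ = -1 ± 2i (complex conjugate pair).
For λ=-1+2i: an eigenvector is (-1,3) - i(1,-2) = (-1 - i, 3 + 2i).
A real fundamental pair from Re and Im of e^((-1+2i)t)v: X_1 = e^(-t)(cos(2t)·(-1,3) + sin(2t)·(1,-2)), X_2 = e^(-t)(sin(2t)·(-1,3) - cos(2t)·(1,-2)).
General solution: K_1X_1 + K_2X_2.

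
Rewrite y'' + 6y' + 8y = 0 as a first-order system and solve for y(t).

Let x_1 = y, x_2 = y'. Then x_1' = x_2 and x_2' = -8x_1 - 6x_2.
A = [[0,1],[-8,-6]]; det(A-λI) = λ^2 + 6λ + 8.
Eigenvalues λ = -2, -4 with eigenvectors (1,-2), (1,-4).

y(t) = c_1e^(-2t) + c_2e^(-4t)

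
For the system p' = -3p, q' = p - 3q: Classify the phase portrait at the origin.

stable improper node

A = [[-3,0],[1,-3]]; det(A-λI) = λ^2 + 6λ + 9.
repeated λ = -3 with a single eigenvector.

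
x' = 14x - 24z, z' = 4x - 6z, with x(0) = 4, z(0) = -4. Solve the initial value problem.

Coefficient matrix A = [[14, -24], [4, -6]].
Characteristic polynomial det(A - λI) = λ^2 - 8λ + 12 = 0.
Eigenvalues λ = 6, 2.
For λ=6: (A-λI) row 1 is [8, -24], so an eigenvector is (-3, -1).
For λ=2: (A-λI) row 1 is [12, -24], so an eigenvector is (-2, -1).
General solution: K_1e^(6t)(-3,-1) + K_2e^(2t)(-2,-1).
Applying x(0)=4, z(0)=-4 gives K_1=-12, K_2=16.

x(t) = 36e^(6t) - 32e^(2t), z(t) = 12e^(6t) - 16e^(2t)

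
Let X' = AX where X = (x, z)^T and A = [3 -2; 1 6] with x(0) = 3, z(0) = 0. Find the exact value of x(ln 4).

-1536

A = [[3,-2],[1,6]]; eigenvalues λ = 5, 4.
Eigenvectors: (-1,1) for λ=5, (2,-1) for λ=4.
From the initial condition, c_1 = 3, c_2 = 3.
x(ln 4) = (3)(4^5)(-1) + (3)(4^4)(2) = -1536.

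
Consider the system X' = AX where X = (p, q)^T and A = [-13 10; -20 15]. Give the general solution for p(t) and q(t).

Coefficient matrix A = [[-13, 10], [-20, 15]].
Characteristic polynomial det(A - λI) = λ^2 - 2λ + 5 = 0.
Eigenvalues λ = 1 ± 2i (complex conjugate pair).
For λ=1+2i: an eigenvector is (2,3) - i(1,1) = (2 - i, 3 - i).
A real fundamental pair from Re and Im of e^((1+2i)t)v: X_1 = e^(t)(cos(2t)·(2,3) + sin(2t)·(1,1)), X_2 = e^(t)(sin(2t)·(2,3) - cos(2t)·(1,1)).
General solution: K_1X_1 + K_2X_2.

p(t) = K_1e^(t)sin(2t) + 2K_1e^(t)cos(2t) + 2K_2e^(t)sin(2t) - K_2e^(t)cos(2t), q(t) = K_1e^(t)sin(2t) + 3K_1e^(t)cos(2t) + 3K_2e^(t)sin(2t) - K_2e^(t)cos(2t)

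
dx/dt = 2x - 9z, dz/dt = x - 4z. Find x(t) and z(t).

x(t) = -3K_1e^(-t) - 3K_2te^(-t) - K_2e^(-t), z(t) = -K_1e^(-t) - K_2te^(-t)

Coefficient matrix A = [[2, -9], [1, -4]].
Characteristic polynomial det(A - λI) = λ^2 + 2λ + 1 = 0.
Single eigenvalue λ = -1 with algebraic multiplicity 2.
Eigenvector v = (-3,-1); generalized eigenvector w with (A-λI)w=v is (-1,0).
General solution: e^(-t)[K_1·v + K_2·(t·v + w)].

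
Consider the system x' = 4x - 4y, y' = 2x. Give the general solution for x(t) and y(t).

Coefficient matrix A = [[4, -4], [2, 0]].
Characteristic polynomial det(A - λI) = λ^2 - 4λ + 8 = 0.
Eigenvalues λ = 2 ± 2i (complex conjugate pair).
For λ=2+2i: an eigenvector is (1,1) - i(-1,0) = (1 + i, 1).
A real fundamental pair from Re and Im of e^((2+2i)t)v: X_1 = e^(2t)(cos(2t)·(1,1) + sin(2t)·(-1,0)), X_2 = e^(2t)(sin(2t)·(1,1) - cos(2t)·(-1,0)).
General solution: C_1X_1 + C_2X_2.

x(t) = -C_1e^(2t)sin(2t) + C_1e^(2t)cos(2t) + C_2e^(2t)sin(2t) + C_2e^(2t)cos(2t), y(t) = C_1e^(2t)cos(2t) + C_2e^(2t)sin(2t)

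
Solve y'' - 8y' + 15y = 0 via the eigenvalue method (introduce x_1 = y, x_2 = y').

Let x_1 = y, x_2 = y'. Then x_1' = x_2 and x_2' = -15x_1 + 8x_2.
A = [[0,1],[-15,8]]; det(A-λI) = λ^2 - 8λ + 15.
Eigenvalues λ = 5, 3 with eigenvectors (1,5), (1,3).

y(t) = C_1e^(5t) + C_2e^(3t)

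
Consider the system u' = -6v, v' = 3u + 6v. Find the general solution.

Coefficient matrix A = [[0, -6], [3, 6]].
Characteristic polynomial det(A - λI) = λ^2 - 6λ + 18 = 0.
Eigenvalues λ = 3 ± 3i (complex conjugate pair).
For λ=3+3i: an eigenvector is (1,-1) - i(1,0) = (1 - i, -1).
A real fundamental pair from Re and Im of e^((3+3i)t)v: X_1 = e^(3t)(cos(3t)·(1,-1) + sin(3t)·(1,0)), X_2 = e^(3t)(sin(3t)·(1,-1) - cos(3t)·(1,0)).
General solution: C_1X_1 + C_2X_2.

u(t) = C_1e^(3t)sin(3t) + C_1e^(3t)cos(3t) + C_2e^(3t)sin(3t) - C_2e^(3t)cos(3t), v(t) = -C_1e^(3t)cos(3t) - C_2e^(3t)sin(3t)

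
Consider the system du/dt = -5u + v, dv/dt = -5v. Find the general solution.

Coefficient matrix A = [[-5, 1], [0, -5]].
Characteristic polynomial det(A - λI) = λ^2 + 10λ + 25 = 0.
Single eigenvalue λ = -5 with algebraic multiplicity 2.
Eigenvector v = (1,0); generalized eigenvector w with (A-λI)w=v is (2,1).
General solution: e^(-5t)[c_1·v + c_2·(t·v + w)].

u(t) = c_1e^(-5t) + c_2te^(-5t) + 2c_2e^(-5t), v(t) = c_2e^(-5t)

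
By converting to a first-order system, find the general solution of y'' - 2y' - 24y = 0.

y(t) = c_1e^(6t) + c_2e^(-4t)

Let x_1 = y, x_2 = y'. Then x_1' = x_2 and x_2' = 24x_1 + 2x_2.
A = [[0,1],[24,2]]; det(A-λI) = λ^2 - 2λ - 24.
Eigenvalues λ = 6, -4 with eigenvectors (1,6), (1,-4).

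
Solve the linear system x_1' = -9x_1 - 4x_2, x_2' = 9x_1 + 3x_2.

Coefficient matrix A = [[-9, -4], [9, 3]].
Characteristic polynomial det(A - λI) = λ^2 + 6λ + 9 = 0.
Single eigenvalue λ = -3 with algebraic multiplicity 2.
Eigenvector v = (-2,3); generalized eigenvector w with (A-λI)w=v is (-1,2).
General solution: e^(-3t)[C_1·v + C_2·(t·v + w)].

x_1(t) = -2C_1e^(-3t) - 2C_2te^(-3t) - C_2e^(-3t), x_2(t) = 3C_1e^(-3t) + 3C_2te^(-3t) + 2C_2e^(-3t)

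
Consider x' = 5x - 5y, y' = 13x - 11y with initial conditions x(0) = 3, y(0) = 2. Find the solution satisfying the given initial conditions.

x(t) = 14e^(-3t)sin(t) + 3e^(-3t)cos(t), y(t) = 23e^(-3t)sin(t) + 2e^(-3t)cos(t)

Coefficient matrix A = [[5, -5], [13, -11]].
Characteristic polynomial det(A - λI) = λ^2 + 6λ + 10 = 0.
Eigenvalues λ = -3 ± i (complex conjugate pair).
For λ=-3+i: an eigenvector is (-1,-2) - i(2,3) = (-1 - 2i, -2 - 3i).
A real fundamental pair from Re and Im of e^((-3+i)t)v: X_1 = e^(-3t)(cos(t)·(-1,-2) + sin(t)·(2,3)), X_2 = e^(-3t)(sin(t)·(-1,-2) - cos(t)·(2,3)).
General solution: C_1X_1 + C_2X_2.
Applying x(0)=3, y(0)=2 gives C_1=5, C_2=-4.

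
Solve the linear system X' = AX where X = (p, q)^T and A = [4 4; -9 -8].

Coefficient matrix A = [[4, 4], [-9, -8]].
Characteristic polynomial det(A - λI) = λ^2 + 4λ + 4 = 0.
Single eigenvalue λ = -2 with algebraic multiplicity 2.
Eigenvector v = (2,-3); generalized eigenvector w with (A-λI)w=v is (1,-1).
General solution: e^(-2t)[K_1·v + K_2·(t·v + w)].

p(t) = 2K_1e^(-2t) + 2K_2te^(-2t) + K_2e^(-2t), q(t) = -3K_1e^(-2t) - 3K_2te^(-2t) - K_2e^(-2t)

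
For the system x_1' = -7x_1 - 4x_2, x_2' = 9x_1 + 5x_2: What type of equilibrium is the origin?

stable improper node

A = [[-7,-4],[9,5]]; det(A-λI) = λ^2 + 2λ + 1.
repeated λ = -1 with a single eigenvector.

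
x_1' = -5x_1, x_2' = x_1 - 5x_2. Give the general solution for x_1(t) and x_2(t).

Coefficient matrix A = [[-5, 0], [1, -5]].
Characteristic polynomial det(A - λI) = λ^2 + 10λ + 25 = 0.
Single eigenvalue λ = -5 with algebraic multiplicity 2.
Eigenvector v = (0,1); generalized eigenvector w with (A-λI)w=v is (1,-3).
General solution: e^(-5t)[c_1·v + c_2·(t·v + w)].

x_1(t) = c_2e^(-5t), x_2(t) = c_1e^(-5t) + c_2te^(-5t) - 3c_2e^(-5t)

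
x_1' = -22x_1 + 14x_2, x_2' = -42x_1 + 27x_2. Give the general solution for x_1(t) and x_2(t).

x_1(t) = -K_1e^(6t) + 2K_2e^(-t), x_2(t) = -2K_1e^(6t) + 3K_2e^(-t)

Coefficient matrix A = [[-22, 14], [-42, 27]].
Characteristic polynomial det(A - λI) = λ^2 - 5λ - 6 = 0.
Eigenvalues λ = 6, -1.
For λ=6: (A-λI) row 1 is [-28, 14], so an eigenvector is (-1, -2).
For λ=-1: (A-λI) row 1 is [-21, 14], so an eigenvector is (2, 3).
General solution: K_1e^(6t)(-1,-2) + K_2e^(-t)(2,3).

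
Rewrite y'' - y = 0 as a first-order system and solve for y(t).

Let x_1 = y, x_2 = y'. Then x_1' = x_2 and x_2' = x_1.
A = [[0,1],[1,0]]; det(A-λI) = λ^2 - 1.
Eigenvalues λ = 1, -1 with eigenvectors (1,1), (1,-1).

y(t) = K_1e^(t) + K_2e^(-t)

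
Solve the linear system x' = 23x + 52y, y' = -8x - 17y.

Coefficient matrix A = [[23, 52], [-8, -17]].
Characteristic polynomial det(A - λI) = λ^2 - 6λ + 25 = 0.
Eigenvalues λ = 3 ± 4i (complex conjugate pair).
For λ=3+4i: an eigenvector is (3,-1) - i(2,-1) = (3 - 2i, -1 + i).
A real fundamental pair from Re and Im of e^((3+4i)t)v: X_1 = e^(3t)(cos(4t)·(3,-1) + sin(4t)·(2,-1)), X_2 = e^(3t)(sin(4t)·(3,-1) - cos(4t)·(2,-1)).
General solution: c_1X_1 + c_2X_2.

x(t) = 2c_1e^(3t)sin(4t) + 3c_1e^(3t)cos(4t) + 3c_2e^(3t)sin(4t) - 2c_2e^(3t)cos(4t), y(t) = -c_1e^(3t)sin(4t) - c_1e^(3t)cos(4t) - c_2e^(3t)sin(4t) + c_2e^(3t)cos(4t)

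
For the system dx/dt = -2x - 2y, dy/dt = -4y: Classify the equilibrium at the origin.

A = [[-2,-2],[0,-4]]; det(A-λI) = λ^2 + 6λ + 8.
λ = -4, -2: both negative.

stable node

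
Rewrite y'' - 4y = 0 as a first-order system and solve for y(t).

y(t) = c_1e^(2t) + c_2e^(-2t)

Let x_1 = y, x_2 = y'. Then x_1' = x_2 and x_2' = 4x_1.
A = [[0,1],[4,0]]; det(A-λI) = λ^2 - 4.
Eigenvalues λ = 2, -2 with eigenvectors (1,2), (1,-2).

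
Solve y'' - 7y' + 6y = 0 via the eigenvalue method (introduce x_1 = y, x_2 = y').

Let x_1 = y, x_2 = y'. Then x_1' = x_2 and x_2' = -6x_1 + 7x_2.
A = [[0,1],[-6,7]]; det(A-λI) = λ^2 - 7λ + 6.
Eigenvalues λ = 1, 6 with eigenvectors (1,1), (1,6).

y(t) = K_1e^(t) + K_2e^(6t)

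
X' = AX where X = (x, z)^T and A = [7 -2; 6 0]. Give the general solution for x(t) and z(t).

Coefficient matrix A = [[7, -2], [6, 0]].
Characteristic polynomial det(A - λI) = λ^2 - 7λ + 12 = 0.
Eigenvalues λ = 3, 4.
For λ=3: (A-λI) row 1 is [4, -2], so an eigenvector is (-1, -2).
For λ=4: (A-λI) row 1 is [3, -2], so an eigenvector is (2, 3).
General solution: c_1e^(3t)(-1,-2) + c_2e^(4t)(2,3).

x(t) = -c_1e^(3t) + 2c_2e^(4t), z(t) = -2c_1e^(3t) + 3c_2e^(4t)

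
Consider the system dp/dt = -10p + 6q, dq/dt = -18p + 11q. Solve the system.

Coefficient matrix A = [[-10, 6], [-18, 11]].
Characteristic polynomial det(A - λI) = λ^2 - λ - 2 = 0.
Eigenvalues λ = 2, -1.
For λ=2: (A-λI) row 1 is [-12, 6], so an eigenvector is (1, 2).
For λ=-1: (A-λI) row 1 is [-9, 6], so an eigenvector is (2, 3).
General solution: c_1e^(2t)(1,2) + c_2e^(-t)(2,3).

p(t) = c_1e^(2t) + 2c_2e^(-t), q(t) = 2c_1e^(2t) + 3c_2e^(-t)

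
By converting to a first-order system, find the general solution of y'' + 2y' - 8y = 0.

y(t) = c_1e^(-4t) + c_2e^(2t)

Let x_1 = y, x_2 = y'. Then x_1' = x_2 and x_2' = 8x_1 - 2x_2.
A = [[0,1],[8,-2]]; det(A-λI) = λ^2 + 2λ - 8.
Eigenvalues λ = -4, 2 with eigenvectors (1,-4), (1,2).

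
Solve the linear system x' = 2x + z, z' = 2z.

Coefficient matrix A = [[2, 1], [0, 2]].
Characteristic polynomial det(A - λI) = λ^2 - 4λ + 4 = 0.
Single eigenvalue λ = 2 with algebraic multiplicity 2.
Eigenvector v = (1,0); generalized eigenvector w with (A-λI)w=v is (3,1).
General solution: e^(2t)[K_1·v + K_2·(t·v + w)].

x(t) = K_1e^(2t) + K_2te^(2t) + 3K_2e^(2t), z(t) = K_2e^(2t)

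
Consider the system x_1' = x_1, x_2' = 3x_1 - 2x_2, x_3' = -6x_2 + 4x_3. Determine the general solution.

x_1(t) = c_1e^(t), x_2(t) = c_1e^(t) + c_2e^(-2t), x_3(t) = 2c_1e^(t) + c_2e^(-2t) + c_3e^(4t)

Coefficient matrix A = [[1, 0, 0], [3, -2, 0], [0, -6, 4]].
det(A - λI) = 0 gives eigenvalues λ = 1, -2, 4.
For λ=1: eigenvector (1,1,2).
For λ=-2: eigenvector (0,1,1).
For λ=4: eigenvector (0,0,1).
General solution: c_1e^(t)(1,1,2) + c_2e^(-2t)(0,1,1) + c_3e^(4t)(0,0,1).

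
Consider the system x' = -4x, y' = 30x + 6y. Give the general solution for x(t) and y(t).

Coefficient matrix A = [[-4, 0], [30, 6]].
Characteristic polynomial det(A - λI) = λ^2 - 2λ - 24 = 0.
Eigenvalues λ = 6, -4.
For λ=6: (A-λI) row 1 is [-10, 0], so an eigenvector is (0, 1).
For λ=-4: (A-λI) row 2 is [30, 10], so an eigenvector is (-1, 3).
General solution: C_1e^(6t)(0,1) + C_2e^(-4t)(-1,3).

x(t) = -C_2e^(-4t), y(t) = C_1e^(6t) + 3C_2e^(-4t)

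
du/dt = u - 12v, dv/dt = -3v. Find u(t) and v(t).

u(t) = 3C_1e^(-3t) - C_2e^(t), v(t) = C_1e^(-3t)

Coefficient matrix A = [[1, -12], [0, -3]].
Characteristic polynomial det(A - λI) = λ^2 + 2λ - 3 = 0.
Eigenvalues λ = -3, 1.
For λ=-3: (A-λI) row 1 is [4, -12], so an eigenvector is (3, 1).
For λ=1: (A-λI) row 1 is [0, -12], so an eigenvector is (-1, 0).
General solution: C_1e^(-3t)(3,1) + C_2e^(t)(-1,0).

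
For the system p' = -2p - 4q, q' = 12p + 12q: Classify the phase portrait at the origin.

unstable node

A = [[-2,-4],[12,12]]; det(A-λI) = λ^2 - 10λ + 24.
λ = 4, 6: both positive.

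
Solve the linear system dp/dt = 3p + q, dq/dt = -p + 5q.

p(t) = -c_1e^(4t) - c_2te^(4t) + 2c_2e^(4t), q(t) = -c_1e^(4t) - c_2te^(4t) + c_2e^(4t)

Coefficient matrix A = [[3, 1], [-1, 5]].
Characteristic polynomial det(A - λI) = λ^2 - 8λ + 16 = 0.
Single eigenvalue λ = 4 with algebraic multiplicity 2.
Eigenvector v = (-1,-1); generalized eigenvector w with (A-λI)w=v is (2,1).
General solution: e^(4t)[c_1·v + c_2·(t·v + w)].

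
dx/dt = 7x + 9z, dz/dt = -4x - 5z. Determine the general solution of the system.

Coefficient matrix A = [[7, 9], [-4, -5]].
Characteristic polynomial det(A - λI) = λ^2 - 2λ + 1 = 0.
Single eigenvalue λ = 1 with algebraic multiplicity 2.
Eigenvector v = (-3,2); generalized eigenvector w with (A-λI)w=v is (1,-1).
General solution: e^(t)[c_1·v + c_2·(t·v + w)].

x(t) = -3c_1e^(t) - 3c_2te^(t) + c_2e^(t), z(t) = 2c_1e^(t) + 2c_2te^(t) - c_2e^(t)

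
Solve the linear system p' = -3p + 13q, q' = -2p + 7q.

p(t) = -3c_1e^(2t)sin(t) - 2c_1e^(2t)cos(t) - 2c_2e^(2t)sin(t) + 3c_2e^(2t)cos(t), q(t) = -c_1e^(2t)sin(t) - c_1e^(2t)cos(t) - c_2e^(2t)sin(t) + c_2e^(2t)cos(t)

Coefficient matrix A = [[-3, 13], [-2, 7]].
Characteristic polynomial det(A - λI) = λ^2 - 4λ + 5 = 0.
Eigenvalues λ = 2 ± i (complex conjugate pair).
For λ=2+i: an eigenvector is (-2,-1) - i(-3,-1) = (-2 + 3i, -1 + i).
A real fundamental pair from Re and Im of e^((2+i)t)v: X_1 = e^(2t)(cos(t)·(-2,-1) + sin(t)·(-3,-1)), X_2 = e^(2t)(sin(t)·(-2,-1) - cos(t)·(-3,-1)).
General solution: c_1X_1 + c_2X_2.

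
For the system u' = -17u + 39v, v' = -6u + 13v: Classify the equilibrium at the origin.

stable spiral

A = [[-17,39],[-6,13]]; det(A-λI) = λ^2 + 4λ + 13.
λ = -2 ± 3i: negative real part.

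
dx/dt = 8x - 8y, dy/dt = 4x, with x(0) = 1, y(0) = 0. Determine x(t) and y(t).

Coefficient matrix A = [[8, -8], [4, 0]].
Characteristic polynomial det(A - λI) = λ^2 - 8λ + 32 = 0.
Eigenvalues λ = 4 ± 4i (complex conjugate pair).
For λ=4+4i: an eigenvector is (1,1) - i(-1,0) = (1 + i, 1).
A real fundamental pair from Re and Im of e^((4+4i)t)v: X_1 = e^(4t)(cos(4t)·(1,1) + sin(4t)·(-1,0)), X_2 = e^(4t)(sin(4t)·(1,1) - cos(4t)·(-1,0)).
General solution: K_1X_1 + K_2X_2.
Applying x(0)=1, y(0)=0 gives K_1=0, K_2=1.

x(t) = e^(4t)sin(4t) + e^(4t)cos(4t), y(t) = e^(4t)sin(4t)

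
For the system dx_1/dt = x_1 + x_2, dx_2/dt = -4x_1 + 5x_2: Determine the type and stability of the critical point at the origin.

unstable improper node

A = [[1,1],[-4,5]]; det(A-λI) = λ^2 - 6λ + 9.
repeated λ = 3 with a single eigenvector.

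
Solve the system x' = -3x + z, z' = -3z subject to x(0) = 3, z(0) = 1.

Coefficient matrix A = [[-3, 1], [0, -3]].
Characteristic polynomial det(A - λI) = λ^2 + 6λ + 9 = 0.
Single eigenvalue λ = -3 with algebraic multiplicity 2.
Eigenvector v = (1,0); generalized eigenvector w with (A-λI)w=v is (-1,1).
General solution: e^(-3t)[C_1·v + C_2·(t·v + w)].
Applying x(0)=3, z(0)=1 gives C_1=4, C_2=1.

x(t) = te^(-3t) + 3e^(-3t), z(t) = e^(-3t)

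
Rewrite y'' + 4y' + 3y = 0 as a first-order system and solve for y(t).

y(t) = C_1e^(-3t) + C_2e^(-t)

Let x_1 = y, x_2 = y'. Then x_1' = x_2 and x_2' = -3x_1 - 4x_2.
A = [[0,1],[-3,-4]]; det(A-λI) = λ^2 + 4λ + 3.
Eigenvalues λ = -3, -1 with eigenvectors (1,-3), (1,-1).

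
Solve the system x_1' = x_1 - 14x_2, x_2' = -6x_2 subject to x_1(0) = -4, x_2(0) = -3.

Coefficient matrix A = [[1, -14], [0, -6]].
Characteristic polynomial det(A - λI) = λ^2 + 5λ - 6 = 0.
Eigenvalues λ = 1, -6.
For λ=1: (A-λI) row 1 is [0, -14], so an eigenvector is (1, 0).
For λ=-6: (A-λI) row 1 is [7, -14], so an eigenvector is (-2, -1).
General solution: K_1e^(t)(1,0) + K_2e^(-6t)(-2,-1).
Applying x_1(0)=-4, x_2(0)=-3 gives K_1=2, K_2=3.

x_1(t) = 2e^(t) - 6e^(-6t), x_2(t) = -3e^(-6t)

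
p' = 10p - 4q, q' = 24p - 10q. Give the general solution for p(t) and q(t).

Coefficient matrix A = [[10, -4], [24, -10]].
Characteristic polynomial det(A - λI) = λ^2 - 4 = 0.
Eigenvalues λ = -2, 2.
For λ=-2: (A-λI) row 1 is [12, -4], so an eigenvector is (-1, -3).
For λ=2: (A-λI) row 1 is [8, -4], so an eigenvector is (1, 2).
General solution: c_1e^(-2t)(-1,-3) + c_2e^(2t)(1,2).

p(t) = -c_1e^(-2t) + c_2e^(2t), q(t) = -3c_1e^(-2t) + 2c_2e^(2t)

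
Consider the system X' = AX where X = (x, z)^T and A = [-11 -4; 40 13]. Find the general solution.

Coefficient matrix A = [[-11, -4], [40, 13]].
Characteristic polynomial det(A - λI) = λ^2 - 2λ + 17 = 0.
Eigenvalues λ = 1 ± 4i (complex conjugate pair).
For λ=1+4i: an eigenvector is (-1,3) - i(0,-1) = (-1, 3 + i).
A real fundamental pair from Re and Im of e^((1+4i)t)v: X_1 = e^(t)(cos(4t)·(-1,3) + sin(4t)·(0,-1)), X_2 = e^(t)(sin(4t)·(-1,3) - cos(4t)·(0,-1)).
General solution: c_1X_1 + c_2X_2.

x(t) = -c_1e^(t)cos(4t) - c_2e^(t)sin(4t), z(t) = -c_1e^(t)sin(4t) + 3c_1e^(t)cos(4t) + 3c_2e^(t)sin(4t) + c_2e^(t)cos(4t)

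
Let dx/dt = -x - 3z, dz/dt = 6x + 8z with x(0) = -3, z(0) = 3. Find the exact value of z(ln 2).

A = [[-1,-3],[6,8]]; eigenvalues λ = 2, 5.
Eigenvectors: (1,-1) for λ=2, (1,-2) for λ=5.
From the initial condition, c_1 = -3, c_2 = 0.
z(ln 2) = (-3)(2^2)(-1) + (0)(2^5)(-2) = 12.

12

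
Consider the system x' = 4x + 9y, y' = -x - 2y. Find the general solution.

Coefficient matrix A = [[4, 9], [-1, -2]].
Characteristic polynomial det(A - λI) = λ^2 - 2λ + 1 = 0.
Single eigenvalue λ = 1 with algebraic multiplicity 2.
Eigenvector v = (-3,1); generalized eigenvector w with (A-λI)w=v is (-1,0).
General solution: e^(t)[C_1·v + C_2·(t·v + w)].

x(t) = -3C_1e^(t) - 3C_2te^(t) - C_2e^(t), y(t) = C_1e^(t) + C_2te^(t)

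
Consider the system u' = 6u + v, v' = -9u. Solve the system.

u(t) = -K_1e^(3t) - K_2te^(3t), v(t) = 3K_1e^(3t) + 3K_2te^(3t) - K_2e^(3t)

Coefficient matrix A = [[6, 1], [-9, 0]].
Characteristic polynomial det(A - λI) = λ^2 - 6λ + 9 = 0.
Single eigenvalue λ = 3 with algebraic multiplicity 2.
Eigenvector v = (-1,3); generalized eigenvector w with (A-λI)w=v is (0,-1).
General solution: e^(3t)[K_1·v + K_2·(t·v + w)].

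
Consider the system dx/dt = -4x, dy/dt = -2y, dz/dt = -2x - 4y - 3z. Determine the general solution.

Coefficient matrix A = [[-4, 0, 0], [0, -2, 0], [-2, -4, -3]].
det(A - λI) = 0 gives eigenvalues λ = -4, -2, -3.
For λ=-4: eigenvector (1,0,2).
For λ=-2: eigenvector (0,1,-4).
For λ=-3: eigenvector (0,0,1).
General solution: K_1e^(-4t)(1,0,2) + K_2e^(-2t)(0,1,-4) + K_3e^(-3t)(0,0,1).

x(t) = K_1e^(-4t), y(t) = K_2e^(-2t), z(t) = 2K_1e^(-4t) - 4K_2e^(-2t) + K_3e^(-3t)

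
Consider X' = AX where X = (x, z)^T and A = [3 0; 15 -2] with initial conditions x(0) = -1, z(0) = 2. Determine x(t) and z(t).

x(t) = -e^(3t), z(t) = -3e^(3t) + 5e^(-2t)

Coefficient matrix A = [[3, 0], [15, -2]].
Characteristic polynomial det(A - λI) = λ^2 - λ - 6 = 0.
Eigenvalues λ = -2, 3.
For λ=-2: (A-λI) row 1 is [5, 0], so an eigenvector is (0, -1).
For λ=3: (A-λI) row 2 is [15, -5], so an eigenvector is (1, 3).
General solution: K_1e^(-2t)(0,-1) + K_2e^(3t)(1,3).
Applying x(0)=-1, z(0)=2 gives K_1=-5, K_2=-1.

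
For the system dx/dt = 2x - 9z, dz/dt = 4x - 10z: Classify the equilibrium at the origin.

stable improper node

A = [[2,-9],[4,-10]]; det(A-λI) = λ^2 + 8λ + 16.
repeated λ = -4 with a single eigenvector.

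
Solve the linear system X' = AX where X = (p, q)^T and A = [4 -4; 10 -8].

p(t) = -C_1e^(-2t)sin(2t) + C_1e^(-2t)cos(2t) + C_2e^(-2t)sin(2t) + C_2e^(-2t)cos(2t), q(t) = -C_1e^(-2t)sin(2t) + 2C_1e^(-2t)cos(2t) + 2C_2e^(-2t)sin(2t) + C_2e^(-2t)cos(2t)

Coefficient matrix A = [[4, -4], [10, -8]].
Characteristic polynomial det(A - λI) = λ^2 + 4λ + 8 = 0.
Eigenvalues λ = -2 ± 2i (complex conjugate pair).
For λ=-2+2i: an eigenvector is (1,2) - i(-1,-1) = (1 + i, 2 + i).
A real fundamental pair from Re and Im of e^((-2+2i)t)v: X_1 = e^(-2t)(cos(2t)·(1,2) + sin(2t)·(-1,-1)), X_2 = e^(-2t)(sin(2t)·(1,2) - cos(2t)·(-1,-1)).
General solution: C_1X_1 + C_2X_2.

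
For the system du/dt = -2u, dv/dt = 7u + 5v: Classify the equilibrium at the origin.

saddle

A = [[-2,0],[7,5]]; det(A-λI) = λ^2 - 3λ - 10.
λ = 5, -2: opposite signs.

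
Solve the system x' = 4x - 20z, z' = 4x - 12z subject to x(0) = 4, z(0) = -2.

Coefficient matrix A = [[4, -20], [4, -12]].
Characteristic polynomial det(A - λI) = λ^2 + 8λ + 32 = 0.
Eigenvalues λ = -4 ± 4i (complex conjugate pair).
For λ=-4+4i: an eigenvector is (2,1) - i(-1,0) = (2 + i, 1).
A real fundamental pair from Re and Im of e^((-4+4i)t)v: X_1 = e^(-4t)(cos(4t)·(2,1) + sin(4t)·(-1,0)), X_2 = e^(-4t)(sin(4t)·(2,1) - cos(4t)·(-1,0)).
General solution: C_1X_1 + C_2X_2.
Applying x(0)=4, z(0)=-2 gives C_1=-2, C_2=8.

x(t) = 18e^(-4t)sin(4t) + 4e^(-4t)cos(4t), z(t) = 8e^(-4t)sin(4t) - 2e^(-4t)cos(4t)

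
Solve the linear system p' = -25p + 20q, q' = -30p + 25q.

p(t) = -2K_1e^(5t) - K_2e^(-5t), q(t) = -3K_1e^(5t) - K_2e^(-5t)

Coefficient matrix A = [[-25, 20], [-30, 25]].
Characteristic polynomial det(A - λI) = λ^2 - 25 = 0.
Eigenvalues λ = 5, -5.
For λ=5: (A-λI) row 1 is [-30, 20], so an eigenvector is (-2, -3).
For λ=-5: (A-λI) row 1 is [-20, 20], so an eigenvector is (-1, -1).
General solution: K_1e^(5t)(-2,-3) + K_2e^(-5t)(-1,-1).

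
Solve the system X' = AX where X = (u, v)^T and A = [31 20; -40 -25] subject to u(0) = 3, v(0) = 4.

Coefficient matrix A = [[31, 20], [-40, -25]].
Characteristic polynomial det(A - λI) = λ^2 - 6λ + 25 = 0.
Eigenvalues λ = 3 ± 4i (complex conjugate pair).
For λ=3+4i: an eigenvector is (-2,3) - i(1,-1) = (-2 - i, 3 + i).
A real fundamental pair from Re and Im of e^((3+4i)t)v: X_1 = e^(3t)(cos(4t)·(-2,3) + sin(4t)·(1,-1)), X_2 = e^(3t)(sin(4t)·(-2,3) - cos(4t)·(1,-1)).
General solution: C_1X_1 + C_2X_2.
Applying u(0)=3, v(0)=4 gives C_1=7, C_2=-17.

u(t) = 41e^(3t)sin(4t) + 3e^(3t)cos(4t), v(t) = -58e^(3t)sin(4t) + 4e^(3t)cos(4t)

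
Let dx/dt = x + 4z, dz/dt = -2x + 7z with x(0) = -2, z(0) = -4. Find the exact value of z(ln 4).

-6016

A = [[1,4],[-2,7]]; eigenvalues λ = 3, 5.
Eigenvectors: (2,1) for λ=3, (1,1) for λ=5.
From the initial condition, c_1 = 2, c_2 = -6.
z(ln 4) = (2)(4^3)(1) + (-6)(4^5)(1) = -6016.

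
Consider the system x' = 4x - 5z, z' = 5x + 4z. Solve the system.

x(t) = c_1e^(4t)sin(5t) - c_2e^(4t)cos(5t), z(t) = -c_1e^(4t)cos(5t) - c_2e^(4t)sin(5t)

Coefficient matrix A = [[4, -5], [5, 4]].
Characteristic polynomial det(A - λI) = λ^2 - 8λ + 41 = 0.
Eigenvalues λ = 4 ± 5i (complex conjugate pair).
For λ=4+5i: an eigenvector is (0,-1) - i(1,0) = (0 - i, -1).
A real fundamental pair from Re and Im of e^((4+5i)t)v: X_1 = e^(4t)(cos(5t)·(0,-1) + sin(5t)·(1,0)), X_2 = e^(4t)(sin(5t)·(0,-1) - cos(5t)·(1,0)).
General solution: c_1X_1 + c_2X_2.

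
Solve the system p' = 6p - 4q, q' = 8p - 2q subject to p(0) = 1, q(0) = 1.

Coefficient matrix A = [[6, -4], [8, -2]].
Characteristic polynomial det(A - λI) = λ^2 - 4λ + 20 = 0.
Eigenvalues λ = 2 ± 4i (complex conjugate pair).
For λ=2+4i: an eigenvector is (0,-1) - i(1,1) = (0 - i, -1 - i).
A real fundamental pair from Re and Im of e^((2+4i)t)v: X_1 = e^(2t)(cos(4t)·(0,-1) + sin(4t)·(1,1)), X_2 = e^(2t)(sin(4t)·(0,-1) - cos(4t)·(1,1)).
General solution: C_1X_1 + C_2X_2.
Applying p(0)=1, q(0)=1 gives C_1=0, C_2=-1.

p(t) = e^(2t)cos(4t), q(t) = e^(2t)sin(4t) + e^(2t)cos(4t)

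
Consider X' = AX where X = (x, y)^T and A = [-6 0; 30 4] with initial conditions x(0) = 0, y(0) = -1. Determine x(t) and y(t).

Coefficient matrix A = [[-6, 0], [30, 4]].
Characteristic polynomial det(A - λI) = λ^2 + 2λ - 24 = 0.
Eigenvalues λ = 4, -6.
For λ=4: (A-λI) row 1 is [-10, 0], so an eigenvector is (0, -1).
For λ=-6: (A-λI) row 2 is [30, 10], so an eigenvector is (-1, 3).
General solution: K_1e^(4t)(0,-1) + K_2e^(-6t)(-1,3).
Applying x(0)=0, y(0)=-1 gives K_1=1, K_2=0.

x(t) = 0, y(t) = -e^(4t)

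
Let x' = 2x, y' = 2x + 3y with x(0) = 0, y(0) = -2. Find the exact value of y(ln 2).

-16

A = [[2,0],[2,3]]; eigenvalues λ = 3, 2.
Eigenvectors: (0,1) for λ=3, (1,-2) for λ=2.
From the initial condition, c_1 = -2, c_2 = 0.
y(ln 2) = (-2)(2^3)(1) + (0)(2^2)(-2) = -16.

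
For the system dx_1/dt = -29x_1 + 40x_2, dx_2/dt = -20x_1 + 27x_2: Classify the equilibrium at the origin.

stable spiral

A = [[-29,40],[-20,27]]; det(A-λI) = λ^2 + 2λ + 17.
λ = -1 ± 4i: negative real part.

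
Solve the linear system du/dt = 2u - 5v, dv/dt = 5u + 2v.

Coefficient matrix A = [[2, -5], [5, 2]].
Characteristic polynomial det(A - λI) = λ^2 - 4λ + 29 = 0.
Eigenvalues λ = 2 ± 5i (complex conjugate pair).
For λ=2+5i: an eigenvector is (0,-1) - i(1,0) = (0 - i, -1).
A real fundamental pair from Re and Im of e^((2+5i)t)v: X_1 = e^(2t)(cos(5t)·(0,-1) + sin(5t)·(1,0)), X_2 = e^(2t)(sin(5t)·(0,-1) - cos(5t)·(1,0)).
General solution: K_1X_1 + K_2X_2.

u(t) = K_1e^(2t)sin(5t) - K_2e^(2t)cos(5t), v(t) = -K_1e^(2t)cos(5t) - K_2e^(2t)sin(5t)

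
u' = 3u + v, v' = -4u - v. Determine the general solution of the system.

Coefficient matrix A = [[3, 1], [-4, -1]].
Characteristic polynomial det(A - λI) = λ^2 - 2λ + 1 = 0.
Single eigenvalue λ = 1 with algebraic multiplicity 2.
Eigenvector v = (1,-2); generalized eigenvector w with (A-λI)w=v is (1,-1).
General solution: e^(t)[K_1·v + K_2·(t·v + w)].

u(t) = K_1e^(t) + K_2te^(t) + K_2e^(t), v(t) = -2K_1e^(t) - 2K_2te^(t) - K_2e^(t)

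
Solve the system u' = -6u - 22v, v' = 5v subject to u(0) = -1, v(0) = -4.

Coefficient matrix A = [[-6, -22], [0, 5]].
Characteristic polynomial det(A - λI) = λ^2 + λ - 30 = 0.
Eigenvalues λ = 5, -6.
For λ=5: (A-λI) row 1 is [-11, -22], so an eigenvector is (2, -1).
For λ=-6: (A-λI) row 1 is [0, -22], so an eigenvector is (1, 0).
General solution: K_1e^(5t)(2,-1) + K_2e^(-6t)(1,0).
Applying u(0)=-1, v(0)=-4 gives K_1=4, K_2=-9.

u(t) = 8e^(5t) - 9e^(-6t), v(t) = -4e^(5t)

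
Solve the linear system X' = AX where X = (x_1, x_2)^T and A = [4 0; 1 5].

x_1(t) = -c_1e^(4t), x_2(t) = c_1e^(4t) + c_2e^(5t)

Coefficient matrix A = [[4, 0], [1, 5]].
Characteristic polynomial det(A - λI) = λ^2 - 9λ + 20 = 0.
Eigenvalues λ = 4, 5.
For λ=4: (A-λI) row 2 is [1, 1], so an eigenvector is (-1, 1).
For λ=5: (A-λI) row 1 is [-1, 0], so an eigenvector is (0, 1).
General solution: c_1e^(4t)(-1,1) + c_2e^(5t)(0,1).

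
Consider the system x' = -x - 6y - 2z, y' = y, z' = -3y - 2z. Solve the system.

Coefficient matrix A = [[-1, -6, -2], [0, 1, 0], [0, -3, -2]].
det(A - λI) = 0 gives eigenvalues λ = -1, 1, -2.
For λ=-1: eigenvector (1,0,0).
For λ=1: eigenvector (-2,1,-1).
For λ=-2: eigenvector (2,0,1).
General solution: C_1e^(-t)(1,0,0) + C_2e^(t)(-2,1,-1) + C_3e^(-2t)(2,0,1).

x(t) = C_1e^(-t) - 2C_2e^(t) + 2C_3e^(-2t), y(t) = C_2e^(t), z(t) = -C_2e^(t) + C_3e^(-2t)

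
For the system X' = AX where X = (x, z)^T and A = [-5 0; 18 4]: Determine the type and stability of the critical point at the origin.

A = [[-5,0],[18,4]]; det(A-λI) = λ^2 + λ - 20.
λ = 4, -5: opposite signs.

saddle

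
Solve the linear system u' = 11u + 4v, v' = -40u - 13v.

Coefficient matrix A = [[11, 4], [-40, -13]].
Characteristic polynomial det(A - λI) = λ^2 + 2λ + 17 = 0.
Eigenvalues λ = -1 ± 4i (complex conjugate pair).
For λ=-1+4i: an eigenvector is (1,-3) - i(0,-1) = (1, -3 + i).
A real fundamental pair from Re and Im of e^((-1+4i)t)v: X_1 = e^(-t)(cos(4t)·(1,-3) + sin(4t)·(0,-1)), X_2 = e^(-t)(sin(4t)·(1,-3) - cos(4t)·(0,-1)).
General solution: K_1X_1 + K_2X_2.

u(t) = K_1e^(-t)cos(4t) + K_2e^(-t)sin(4t), v(t) = -K_1e^(-t)sin(4t) - 3K_1e^(-t)cos(4t) - 3K_2e^(-t)sin(4t) + K_2e^(-t)cos(4t)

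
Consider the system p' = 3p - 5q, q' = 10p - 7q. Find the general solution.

Coefficient matrix A = [[3, -5], [10, -7]].
Characteristic polynomial det(A - λI) = λ^2 + 4λ + 29 = 0.
Eigenvalues λ = -2 ± 5i (complex conjugate pair).
For λ=-2+5i: an eigenvector is (0,-1) - i(1,1) = (0 - i, -1 - i).
A real fundamental pair from Re and Im of e^((-2+5i)t)v: X_1 = e^(-2t)(cos(5t)·(0,-1) + sin(5t)·(1,1)), X_2 = e^(-2t)(sin(5t)·(0,-1) - cos(5t)·(1,1)).
General solution: c_1X_1 + c_2X_2.

p(t) = c_1e^(-2t)sin(5t) - c_2e^(-2t)cos(5t), q(t) = c_1e^(-2t)sin(5t) - c_1e^(-2t)cos(5t) - c_2e^(-2t)sin(5t) - c_2e^(-2t)cos(5t)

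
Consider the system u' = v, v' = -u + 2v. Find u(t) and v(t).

u(t) = c_1e^(t) + c_2te^(t) + c_2e^(t), v(t) = c_1e^(t) + c_2te^(t) + 2c_2e^(t)

Coefficient matrix A = [[0, 1], [-1, 2]].
Characteristic polynomial det(A - λI) = λ^2 - 2λ + 1 = 0.
Single eigenvalue λ = 1 with algebraic multiplicity 2.
Eigenvector v = (1,1); generalized eigenvector w with (A-λI)w=v is (1,2).
General solution: e^(t)[c_1·v + c_2·(t·v + w)].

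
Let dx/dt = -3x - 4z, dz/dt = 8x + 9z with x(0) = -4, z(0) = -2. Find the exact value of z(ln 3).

-2886

A = [[-3,-4],[8,9]]; eigenvalues λ = 1, 5.
Eigenvectors: (-1,1) for λ=1, (1,-2) for λ=5.
From the initial condition, c_1 = 10, c_2 = 6.
z(ln 3) = (10)(3^1)(1) + (6)(3^5)(-2) = -2886.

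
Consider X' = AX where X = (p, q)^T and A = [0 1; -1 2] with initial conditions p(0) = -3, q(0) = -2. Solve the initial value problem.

p(t) = te^(t) - 3e^(t), q(t) = te^(t) - 2e^(t)

Coefficient matrix A = [[0, 1], [-1, 2]].
Characteristic polynomial det(A - λI) = λ^2 - 2λ + 1 = 0.
Single eigenvalue λ = 1 with algebraic multiplicity 2.
Eigenvector v = (1,1); generalized eigenvector w with (A-λI)w=v is (-1,0).
General solution: e^(t)[K_1·v + K_2·(t·v + w)].
Applying p(0)=-3, q(0)=-2 gives K_1=-2, K_2=1.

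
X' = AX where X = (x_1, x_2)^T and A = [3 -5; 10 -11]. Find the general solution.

x_1(t) = -2c_1e^(-4t)sin(t) - c_1e^(-4t)cos(t) - c_2e^(-4t)sin(t) + 2c_2e^(-4t)cos(t), x_2(t) = -3c_1e^(-4t)sin(t) - c_1e^(-4t)cos(t) - c_2e^(-4t)sin(t) + 3c_2e^(-4t)cos(t)

Coefficient matrix A = [[3, -5], [10, -11]].
Characteristic polynomial det(A - λI) = λ^2 + 8λ + 17 = 0.
Eigenvalues λ = -4 ± i (complex conjugate pair).
For λ=-4+i: an eigenvector is (-1,-1) - i(-2,-3) = (-1 + 2i, -1 + 3i).
A real fundamental pair from Re and Im of e^((-4+i)t)v: X_1 = e^(-4t)(cos(t)·(-1,-1) + sin(t)·(-2,-3)), X_2 = e^(-4t)(sin(t)·(-1,-1) - cos(t)·(-2,-3)).
General solution: c_1X_1 + c_2X_2.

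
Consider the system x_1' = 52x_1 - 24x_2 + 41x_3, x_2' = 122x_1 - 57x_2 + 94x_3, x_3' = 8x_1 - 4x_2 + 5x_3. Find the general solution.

x_1(t) = C_1e^(4t) + C_2e^(-3t) + 2C_3e^(-t), x_2(t) = 2C_1e^(4t) + 4C_2e^(-3t) + C_3e^(-t), x_3(t) = C_2e^(-3t) - 2C_3e^(-t)

Coefficient matrix A = [[52, -24, 41], [122, -57, 94], [8, -4, 5]].
det(A - λI) = 0 gives eigenvalues λ = 4, -3, -1.
For λ=4: eigenvector (1,2,0).
For λ=-3: eigenvector (1,4,1).
For λ=-1: eigenvector (2,1,-2).
General solution: C_1e^(4t)(1,2,0) + C_2e^(-3t)(1,4,1) + C_3e^(-t)(2,1,-2).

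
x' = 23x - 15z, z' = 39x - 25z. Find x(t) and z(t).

x(t) = 2C_1e^(-t)sin(3t) - C_1e^(-t)cos(3t) - C_2e^(-t)sin(3t) - 2C_2e^(-t)cos(3t), z(t) = 3C_1e^(-t)sin(3t) - 2C_1e^(-t)cos(3t) - 2C_2e^(-t)sin(3t) - 3C_2e^(-t)cos(3t)

Coefficient matrix A = [[23, -15], [39, -25]].
Characteristic polynomial det(A - λI) = λ^2 + 2λ + 10 = 0.
Eigenvalues λ = -1 ± 3i (complex conjugate pair).
For λ=-1+3i: an eigenvector is (-1,-2) - i(2,3) = (-1 - 2i, -2 - 3i).
A real fundamental pair from Re and Im of e^((-1+3i)t)v: X_1 = e^(-t)(cos(3t)·(-1,-2) + sin(3t)·(2,3)), X_2 = e^(-t)(sin(3t)·(-1,-2) - cos(3t)·(2,3)).
General solution: C_1X_1 + C_2X_2.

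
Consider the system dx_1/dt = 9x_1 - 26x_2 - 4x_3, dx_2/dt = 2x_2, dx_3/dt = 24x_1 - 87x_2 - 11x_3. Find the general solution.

Coefficient matrix A = [[9, -26, -4], [0, 2, 0], [24, -87, -11]].
det(A - λI) = 0 gives eigenvalues λ = -3, 2, 1.
For λ=-3: eigenvector (1,0,3).
For λ=2: eigenvector (2,1,-3).
For λ=1: eigenvector (1,0,2).
General solution: K_1e^(-3t)(1,0,3) + K_2e^(2t)(2,1,-3) + K_3e^(t)(1,0,2).

x_1(t) = K_1e^(-3t) + 2K_2e^(2t) + K_3e^(t), x_2(t) = K_2e^(2t), x_3(t) = 3K_1e^(-3t) - 3K_2e^(2t) + 2K_3e^(t)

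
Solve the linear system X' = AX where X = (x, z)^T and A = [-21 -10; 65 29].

x(t) = -C_1e^(4t)sin(5t) + C_1e^(4t)cos(5t) + C_2e^(4t)sin(5t) + C_2e^(4t)cos(5t), z(t) = 3C_1e^(4t)sin(5t) - 2C_1e^(4t)cos(5t) - 2C_2e^(4t)sin(5t) - 3C_2e^(4t)cos(5t)

Coefficient matrix A = [[-21, -10], [65, 29]].
Characteristic polynomial det(A - λI) = λ^2 - 8λ + 41 = 0.
Eigenvalues λ = 4 ± 5i (complex conjugate pair).
For λ=4+5i: an eigenvector is (1,-2) - i(-1,3) = (1 + i, -2 - 3i).
A real fundamental pair from Re and Im of e^((4+5i)t)v: X_1 = e^(4t)(cos(5t)·(1,-2) + sin(5t)·(-1,3)), X_2 = e^(4t)(sin(5t)·(1,-2) - cos(5t)·(-1,3)).
General solution: C_1X_1 + C_2X_2.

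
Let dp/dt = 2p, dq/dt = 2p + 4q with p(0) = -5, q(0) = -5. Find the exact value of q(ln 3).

A = [[2,0],[2,4]]; eigenvalues λ = 4, 2.
Eigenvectors: (0,-1) for λ=4, (1,-1) for λ=2.
From the initial condition, c_1 = 10, c_2 = -5.
q(ln 3) = (10)(3^4)(-1) + (-5)(3^2)(-1) = -765.

-765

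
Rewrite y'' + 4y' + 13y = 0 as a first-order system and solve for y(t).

Let x_1 = y, x_2 = y'. Then x_1' = x_2 and x_2' = -13x_1 - 4x_2.
A = [[0,1],[-13,-4]]; det(A-λI) = λ^2 + 4λ + 13.
Eigenvalues λ = -2 ± 3i.

y(t) = c_1e^(-2t)cos(3t) + c_2e^(-2t)sin(3t)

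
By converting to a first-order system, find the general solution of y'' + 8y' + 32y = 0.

Let x_1 = y, x_2 = y'. Then x_1' = x_2 and x_2' = -32x_1 - 8x_2.
A = [[0,1],[-32,-8]]; det(A-λI) = λ^2 + 8λ + 32.
Eigenvalues λ = -4 ± 4i.

y(t) = c_1e^(-4t)cos(4t) + c_2e^(-4t)sin(4t)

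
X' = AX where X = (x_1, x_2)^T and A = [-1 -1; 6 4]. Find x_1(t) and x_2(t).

x_1(t) = -K_1e^(2t) - K_2e^(t), x_2(t) = 3K_1e^(2t) + 2K_2e^(t)

Coefficient matrix A = [[-1, -1], [6, 4]].
Characteristic polynomial det(A - λI) = λ^2 - 3λ + 2 = 0.
Eigenvalues λ = 2, 1.
For λ=2: (A-λI) row 1 is [-3, -1], so an eigenvector is (-1, 3).
For λ=1: (A-λI) row 1 is [-2, -1], so an eigenvector is (-1, 2).
General solution: K_1e^(2t)(-1,3) + K_2e^(t)(-1,2).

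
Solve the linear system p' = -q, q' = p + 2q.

Coefficient matrix A = [[0, -1], [1, 2]].
Characteristic polynomial det(A - λI) = λ^2 - 2λ + 1 = 0.
Single eigenvalue λ = 1 with algebraic multiplicity 2.
Eigenvector v = (-1,1); generalized eigenvector w with (A-λI)w=v is (2,-1).
General solution: e^(t)[c_1·v + c_2·(t·v + w)].

p(t) = -c_1e^(t) - c_2te^(t) + 2c_2e^(t), q(t) = c_1e^(t) + c_2te^(t) - c_2e^(t)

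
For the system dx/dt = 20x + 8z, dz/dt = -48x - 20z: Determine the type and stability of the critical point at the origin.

saddle

A = [[20,8],[-48,-20]]; det(A-λI) = λ^2 - 16.
λ = 4, -4: opposite signs.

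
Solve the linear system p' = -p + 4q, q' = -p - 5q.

Coefficient matrix A = [[-1, 4], [-1, -5]].
Characteristic polynomial det(A - λI) = λ^2 + 6λ + 9 = 0.
Single eigenvalue λ = -3 with algebraic multiplicity 2.
Eigenvector v = (-2,1); generalized eigenvector w with (A-λI)w=v is (1,-1).
General solution: e^(-3t)[C_1·v + C_2·(t·v + w)].

p(t) = -2C_1e^(-3t) - 2C_2te^(-3t) + C_2e^(-3t), q(t) = C_1e^(-3t) + C_2te^(-3t) - C_2e^(-3t)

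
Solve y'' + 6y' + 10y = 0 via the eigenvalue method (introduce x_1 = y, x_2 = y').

Let x_1 = y, x_2 = y'. Then x_1' = x_2 and x_2' = -10x_1 - 6x_2.
A = [[0,1],[-10,-6]]; det(A-λI) = λ^2 + 6λ + 10.
Eigenvalues λ = -3 ± i.

y(t) = c_1e^(-3t)cos(t) + c_2e^(-3t)sin(t)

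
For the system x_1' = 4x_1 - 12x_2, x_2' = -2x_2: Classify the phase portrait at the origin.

A = [[4,-12],[0,-2]]; det(A-λI) = λ^2 - 2λ - 8.
λ = -2, 4: opposite signs.

saddle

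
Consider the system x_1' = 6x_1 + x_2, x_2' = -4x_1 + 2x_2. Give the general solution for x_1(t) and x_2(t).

x_1(t) = -C_1e^(4t) - C_2te^(4t) + C_2e^(4t), x_2(t) = 2C_1e^(4t) + 2C_2te^(4t) - 3C_2e^(4t)

Coefficient matrix A = [[6, 1], [-4, 2]].
Characteristic polynomial det(A - λI) = λ^2 - 8λ + 16 = 0.
Single eigenvalue λ = 4 with algebraic multiplicity 2.
Eigenvector v = (-1,2); generalized eigenvector w with (A-λI)w=v is (1,-3).
General solution: e^(4t)[C_1·v + C_2·(t·v + w)].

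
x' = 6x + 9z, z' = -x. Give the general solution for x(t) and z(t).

x(t) = -3K_1e^(3t) - 3K_2te^(3t) - K_2e^(3t), z(t) = K_1e^(3t) + K_2te^(3t)

Coefficient matrix A = [[6, 9], [-1, 0]].
Characteristic polynomial det(A - λI) = λ^2 - 6λ + 9 = 0.
Single eigenvalue λ = 3 with algebraic multiplicity 2.
Eigenvector v = (-3,1); generalized eigenvector w with (A-λI)w=v is (-1,0).
General solution: e^(3t)[K_1·v + K_2·(t·v + w)].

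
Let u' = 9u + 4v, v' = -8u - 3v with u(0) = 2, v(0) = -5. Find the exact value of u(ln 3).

-234

A = [[9,4],[-8,-3]]; eigenvalues λ = 5, 1.
Eigenvectors: (1,-1) for λ=5, (-1,2) for λ=1.
From the initial condition, c_1 = -1, c_2 = -3.
u(ln 3) = (-1)(3^5)(1) + (-3)(3^1)(-1) = -234.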